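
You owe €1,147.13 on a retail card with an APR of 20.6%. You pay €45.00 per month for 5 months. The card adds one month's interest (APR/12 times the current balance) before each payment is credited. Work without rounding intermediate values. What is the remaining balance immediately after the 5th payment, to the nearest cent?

€1,016.17

Monthly rate r = 20.6%/12 = 1.71667% = 0.0171667.
Each month: B ← B·(1+r) − €45.00.
Month 1: interest €19.69; balance after payment €1,121.82.
Month 2: interest €19.26; balance after payment €1,096.08.
Month 3: interest €18.82; balance after payment €1,069.90.
Month 4: interest €18.37; balance after payment €1,043.26.
Month 5: interest €17.91; balance after payment €1,016.17.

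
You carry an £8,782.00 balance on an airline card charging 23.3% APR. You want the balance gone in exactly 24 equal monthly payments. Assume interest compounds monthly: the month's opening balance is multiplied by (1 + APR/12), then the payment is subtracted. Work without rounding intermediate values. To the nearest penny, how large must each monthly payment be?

Monthly rate r = 23.3%/12 = 1.94167% = 0.0194167.
Level-payment amortization: P = B₀·r / (1 − (1+r)^(−n)) = 8782.00·0.0194167 / (1 − 1.01942^(−24)).
Denominator 1 − (1+r)^(−24) = 0.369683773.
P = 170.517 / 0.369683773 ≈ 461.25.

£461.25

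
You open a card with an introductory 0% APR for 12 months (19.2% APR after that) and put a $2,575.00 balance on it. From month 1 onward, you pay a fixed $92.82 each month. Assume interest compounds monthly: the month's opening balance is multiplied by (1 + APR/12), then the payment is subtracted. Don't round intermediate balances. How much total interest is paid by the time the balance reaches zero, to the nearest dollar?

$236

Promo months 1–12 at r₀ = 0%/12 = 0; months 13+ at r₁ = 19.2%/12 = 0.016.
After month 12 (no interest yet): B = $2,575.00 − 12·$92.82 = $1,461.16.
Then at r₁ with $92.82/mo: n₂ = −ln(1 − r₁·B/P)/ln(1+r₁) ≈ 18.28 → 19 more payments.
Total paid = 30·$92.82 + $26.22 = $2,810.82; interest = $2,810.82 − $2,575.00 = $235.82.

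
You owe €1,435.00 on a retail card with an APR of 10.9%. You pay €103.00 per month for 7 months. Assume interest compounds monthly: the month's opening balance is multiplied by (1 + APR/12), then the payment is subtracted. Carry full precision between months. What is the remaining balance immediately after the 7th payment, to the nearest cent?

Monthly rate r = 10.9%/12 = 0.908333% = 0.00908333.
Each month: B ← B·(1+r) − €103.00.
Month 1: interest €13.03; balance after payment €1,345.03.
Month 2: interest €12.22; balance after payment €1,254.25.
Month 3: interest €11.39; balance after payment €1,162.64.
Month 4: interest €10.56; balance after payment €1,070.21.
Month 5: interest €9.72; balance after payment €976.93.
Month 6: interest €8.87; balance after payment €882.80.
Month 7: interest €8.02; balance after payment €787.82.

€787.82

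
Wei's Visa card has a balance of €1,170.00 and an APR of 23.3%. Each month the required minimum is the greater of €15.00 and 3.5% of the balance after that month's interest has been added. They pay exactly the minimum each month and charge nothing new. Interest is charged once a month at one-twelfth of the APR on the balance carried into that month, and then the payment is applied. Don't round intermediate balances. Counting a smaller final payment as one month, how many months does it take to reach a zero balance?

104 months

Monthly rate r = 23.3%/12 = 1.94167% = 0.0194167.
While 3.5% of the post-interest balance exceeds €15.00, each month B ← (B·(1+r))·(1 − 0.035), i.e. B shrinks by the factor (1+r)·0.965 = 0.98374.
This holds for months 1–63. Entering month 64 the balance is €416.45; 3.5% of the post-interest balance is now below €15.00, so the flat €15.00 minimum applies from here.
From month 64 a fixed €15.00 at rate r clears €416.45 in 41 more payments. Total: 63 + 41 = 104 months.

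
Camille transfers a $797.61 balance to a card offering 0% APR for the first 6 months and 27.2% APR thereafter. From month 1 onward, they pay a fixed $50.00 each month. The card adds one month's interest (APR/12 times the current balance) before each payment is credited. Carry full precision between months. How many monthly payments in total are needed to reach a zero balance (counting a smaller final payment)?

Promo months 1–6 at r₀ = 0%/12 = 0; months 7+ at r₁ = 27.2%/12 = 0.0226667.
After month 6 (no interest yet): B = $797.61 − 6·$50.00 = $497.61.
Then at r₁ with $50.00/mo: n₂ = −ln(1 − r₁·B/P)/ln(1+r₁) ≈ 11.41 → 12 more payments.

18 payments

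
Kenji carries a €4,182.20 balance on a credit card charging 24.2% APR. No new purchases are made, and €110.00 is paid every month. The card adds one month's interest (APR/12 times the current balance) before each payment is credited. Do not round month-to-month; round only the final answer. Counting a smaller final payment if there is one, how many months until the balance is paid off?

Monthly rate r = 24.2%/12 = 2.01667% = 0.0201667.
Recurrence: B ← B·(1+r) − €110.00.
Month 1: interest €84.34; balance after payment €4,156.54.
Month 2: interest €83.82; balance after payment €4,130.36.
Closed form: n = −ln(1 − rB₀/P)/ln(1+r) = −ln(0.23326)/ln(1.02017) ≈ 72.903, so the balance reaches zero during payment 73.

73 payments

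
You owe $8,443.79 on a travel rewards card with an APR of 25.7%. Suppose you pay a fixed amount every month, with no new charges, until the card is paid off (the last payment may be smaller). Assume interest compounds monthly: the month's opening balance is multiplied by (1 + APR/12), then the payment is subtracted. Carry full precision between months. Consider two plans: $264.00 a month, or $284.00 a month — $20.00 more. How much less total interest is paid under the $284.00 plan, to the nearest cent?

Monthly rate r = 25.7%/12 = 2.14167% = 0.0214167.
At $264.00/mo: n = ⌈−ln(1 − rB₀/P)/ln(1+r)⌉ = 55 payments (last $136.08); total interest = total paid − $8,443.79 = $5,948.29.
At $284.00/mo: 48 payments (last $224.53); total interest $5,128.74.
Interest saved = $5,948.29 − $5,128.74 = $819.55.

$819.55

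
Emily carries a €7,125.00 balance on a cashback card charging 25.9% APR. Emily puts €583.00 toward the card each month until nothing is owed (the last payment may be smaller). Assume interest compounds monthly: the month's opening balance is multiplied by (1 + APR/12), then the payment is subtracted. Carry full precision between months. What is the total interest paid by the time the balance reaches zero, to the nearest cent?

Monthly rate r = 25.9%/12 = 2.15833% = 0.0215833.
Payoff takes n = ⌈−ln(1 − rB₀/P)/ln(1+r)⌉ = ⌈14.340⌉ = 15 payments; the last is €199.84.
Total paid = 14·€583.00 + €199.84 = €8,361.84.
Total interest = total paid − principal = €8,361.84 − €7,125.00 = €1,236.84.

€1,236.84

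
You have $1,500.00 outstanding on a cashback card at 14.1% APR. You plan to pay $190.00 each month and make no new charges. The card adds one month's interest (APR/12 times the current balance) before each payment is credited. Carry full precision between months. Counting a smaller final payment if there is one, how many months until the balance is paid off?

9 months

Monthly rate r = 14.1%/12 = 1.175% = 0.01175.
Recurrence: B ← B·(1+r) − $190.00.
Month 1: interest $17.62; balance after payment $1,327.62.
Month 2: interest $15.60; balance after payment $1,153.22.
Closed form: n = −ln(1 − rB₀/P)/ln(1+r) = −ln(0.90724)/ln(1.01175) ≈ 8.334, so the balance reaches zero during payment 9.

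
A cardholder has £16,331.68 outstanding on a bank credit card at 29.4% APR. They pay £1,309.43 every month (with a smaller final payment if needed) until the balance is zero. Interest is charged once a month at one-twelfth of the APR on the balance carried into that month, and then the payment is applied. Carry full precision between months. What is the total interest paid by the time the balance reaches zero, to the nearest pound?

£3,397

Monthly rate r = 29.4%/12 = 2.45% = 0.0245.
Payoff takes n = ⌈−ln(1 − rB₀/P)/ln(1+r)⌉ = ⌈15.066⌉ = 16 payments; the last is £87.41.
Total paid = 15·£1,309.43 + £87.41 = £19,728.86.
Total interest = total paid − principal = £19,728.86 − £16,331.68 = £3,397.18.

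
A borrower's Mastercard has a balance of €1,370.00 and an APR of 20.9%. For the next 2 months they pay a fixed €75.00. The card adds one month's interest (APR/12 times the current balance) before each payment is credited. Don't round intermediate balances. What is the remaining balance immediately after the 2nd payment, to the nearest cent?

Monthly rate r = 20.9%/12 = 1.74167% = 0.0174167.
Each month: B ← B·(1+r) − €75.00.
Month 1: interest €23.86; balance after payment €1,318.86.
Month 2: interest €22.97; balance after payment €1,266.83.

€1,266.83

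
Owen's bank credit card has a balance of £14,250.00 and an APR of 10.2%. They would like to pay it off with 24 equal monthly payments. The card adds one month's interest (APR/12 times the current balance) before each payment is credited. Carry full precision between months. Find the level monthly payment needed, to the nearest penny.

Monthly rate r = 10.2%/12 = 0.85% = 0.0085.
Level-payment amortization: P = B₀·r / (1 − (1+r)^(−n)) = 14250.00·0.0085 / (1 − 1.0085^(−24)).
Denominator 1 − (1+r)^(−24) = 0.183834301.
P = 121.125 / 0.183834301 ≈ 658.88.

£658.88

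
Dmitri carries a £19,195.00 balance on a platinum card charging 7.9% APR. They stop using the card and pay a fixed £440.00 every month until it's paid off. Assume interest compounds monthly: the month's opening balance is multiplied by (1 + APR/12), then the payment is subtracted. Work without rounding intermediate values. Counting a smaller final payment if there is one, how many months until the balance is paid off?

52 months

Monthly rate r = 7.9%/12 = 0.658333% = 0.00658333.
Recurrence: B ← B·(1+r) − £440.00.
Month 1: interest £126.37; balance after payment £18,881.37.
Month 2: interest £124.30; balance after payment £18,565.67.
Closed form: n = −ln(1 − rB₀/P)/ln(1+r) = −ln(0.7128)/ln(1.00658) ≈ 51.595, so the balance reaches zero during payment 52.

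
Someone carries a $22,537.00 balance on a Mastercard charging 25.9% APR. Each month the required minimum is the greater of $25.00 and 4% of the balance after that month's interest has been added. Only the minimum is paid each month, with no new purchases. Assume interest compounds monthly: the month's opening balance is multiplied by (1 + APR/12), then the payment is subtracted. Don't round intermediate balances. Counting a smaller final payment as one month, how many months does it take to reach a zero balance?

221 months

Monthly rate r = 25.9%/12 = 2.15833% = 0.0215833.
While 4% of the post-interest balance exceeds $25.00, each month B ← (B·(1+r))·(1 − 0.04), i.e. B shrinks by the factor (1+r)·0.96 = 0.98072.
This holds for months 1–186. Entering month 187 the balance is $602.94; 4% of the post-interest balance is now below $25.00, so the flat $25.00 minimum applies from here.
From month 187 a fixed $25.00 at rate r clears $602.94 in 35 more payments. Total: 186 + 35 = 221 months.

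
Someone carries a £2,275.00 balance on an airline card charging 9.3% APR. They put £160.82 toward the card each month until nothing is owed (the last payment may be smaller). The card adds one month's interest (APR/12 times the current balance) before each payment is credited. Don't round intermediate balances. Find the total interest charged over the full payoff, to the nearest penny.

Monthly rate r = 9.3%/12 = 0.775% = 0.00775.
Payoff takes n = ⌈−ln(1 − rB₀/P)/ln(1+r)⌉ = ⌈15.041⌉ = 16 payments; the last is £6.69.
Total paid = 15·£160.82 + £6.69 = £2,418.99.
Total interest = total paid − principal = £2,418.99 − £2,275.00 = £143.99.

£143.99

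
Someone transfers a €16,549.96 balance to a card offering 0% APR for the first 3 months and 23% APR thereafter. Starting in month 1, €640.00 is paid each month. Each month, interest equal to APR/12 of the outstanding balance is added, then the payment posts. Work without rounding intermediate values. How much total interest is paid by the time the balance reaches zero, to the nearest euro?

€4,805

Promo months 1–3 at r₀ = 0%/12 = 0; months 4+ at r₁ = 23%/12 = 0.0191667.
After month 3 (no interest yet): B = €16,549.96 − 3·€640.00 = €14,629.96.
Then at r₁ with €640.00/mo: n₂ = −ln(1 − r₁·B/P)/ln(1+r₁) ≈ 30.37 → 31 more payments.
Total paid = 33·€640.00 + €235.29 = €21,355.29; interest = €21,355.29 − €16,549.96 = €4,805.33.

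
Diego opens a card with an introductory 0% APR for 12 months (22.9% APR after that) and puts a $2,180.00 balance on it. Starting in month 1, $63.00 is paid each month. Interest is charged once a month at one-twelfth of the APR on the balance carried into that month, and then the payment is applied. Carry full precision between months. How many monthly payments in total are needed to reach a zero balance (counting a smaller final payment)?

42 months

Promo months 1–12 at r₀ = 0%/12 = 0; months 13+ at r₁ = 22.9%/12 = 0.0190833.
After month 12 (no interest yet): B = $2,180.00 − 12·$63.00 = $1,424.00.
Then at r₁ with $63.00/mo: n₂ = −ln(1 − r₁·B/P)/ln(1+r₁) ≈ 29.86 → 30 more payments.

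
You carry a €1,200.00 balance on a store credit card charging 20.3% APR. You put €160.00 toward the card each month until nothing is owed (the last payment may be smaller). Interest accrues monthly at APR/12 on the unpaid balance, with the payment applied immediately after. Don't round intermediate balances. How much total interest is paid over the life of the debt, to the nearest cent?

Monthly rate r = 20.3%/12 = 1.69167% = 0.0169167.
Payoff takes n = ⌈−ln(1 − rB₀/P)/ln(1+r)⌉ = ⌈8.088⌉ = 9 payments; the last is €14.18.
Total paid = 8·€160.00 + €14.18 = €1,294.18.
Total interest = total paid − principal = €1,294.18 − €1,200.00 = €94.18.

€94.18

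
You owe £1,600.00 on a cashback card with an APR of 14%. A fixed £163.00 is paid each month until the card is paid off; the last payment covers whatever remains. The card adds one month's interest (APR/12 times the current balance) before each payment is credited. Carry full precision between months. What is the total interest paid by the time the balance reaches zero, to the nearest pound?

£109

Monthly rate r = 14%/12 = 1.16667% = 0.0116667.
Payoff takes n = ⌈−ln(1 − rB₀/P)/ln(1+r)⌉ = ⌈10.486⌉ = 11 payments; the last is £79.40.
Total paid = 10·£163.00 + £79.40 = £1,709.40.
Total interest = total paid − principal = £1,709.40 − £1,600.00 = £109.40.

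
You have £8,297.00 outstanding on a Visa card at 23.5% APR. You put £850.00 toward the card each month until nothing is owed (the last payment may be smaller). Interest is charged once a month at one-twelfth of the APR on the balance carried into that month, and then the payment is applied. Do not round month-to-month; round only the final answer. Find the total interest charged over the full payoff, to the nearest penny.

£1,001.54

Monthly rate r = 23.5%/12 = 1.95833% = 0.0195833.
Payoff takes n = ⌈−ln(1 − rB₀/P)/ln(1+r)⌉ = ⌈10.939⌉ = 11 payments; the last is £798.54.
Total paid = 10·£850.00 + £798.54 = £9,298.54.
Total interest = total paid − principal = £9,298.54 − £8,297.00 = £1,001.54.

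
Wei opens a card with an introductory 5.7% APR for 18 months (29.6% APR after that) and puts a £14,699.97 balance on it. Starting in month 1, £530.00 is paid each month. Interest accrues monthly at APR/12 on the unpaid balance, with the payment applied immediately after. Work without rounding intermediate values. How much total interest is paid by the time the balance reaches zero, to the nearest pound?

£2,068

Promo months 1–18 at r₀ = 5.7%/12 = 0.00475; months 19+ at r₁ = 29.6%/12 = 0.0246667.
After month 18: iterate B ← B·(1+r₀) − £530.00 for 18 months → £6,073.76.
Then at r₁ with £530.00/mo: n₂ = −ln(1 − r₁·B/P)/ln(1+r₁) ≈ 13.63 → 14 more payments.
Total paid = 31·£530.00 + £337.65 = £16,767.65; interest = £16,767.65 − £14,699.97 = £2,067.68.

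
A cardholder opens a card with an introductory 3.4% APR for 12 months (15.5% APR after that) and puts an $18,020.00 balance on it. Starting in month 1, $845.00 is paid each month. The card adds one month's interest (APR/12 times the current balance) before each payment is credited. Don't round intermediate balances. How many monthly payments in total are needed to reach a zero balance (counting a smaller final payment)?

23 months

Promo months 1–12 at r₀ = 3.4%/12 = 0.00283333; months 13+ at r₁ = 15.5%/12 = 0.0129167.
After month 12: iterate B ← B·(1+r₀) − $845.00 for 12 months → $8,342.80.
Then at r₁ with $845.00/mo: n₂ = −ln(1 − r₁·B/P)/ln(1+r₁) ≈ 10.63 → 11 more payments.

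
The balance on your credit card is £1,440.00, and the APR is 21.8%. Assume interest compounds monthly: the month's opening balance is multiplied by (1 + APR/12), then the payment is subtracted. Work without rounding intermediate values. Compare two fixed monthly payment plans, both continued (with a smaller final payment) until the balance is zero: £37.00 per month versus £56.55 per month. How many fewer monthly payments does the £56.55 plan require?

Monthly rate r = 21.8%/12 = 1.81667% = 0.0181667.
At £37.00/mo: n = ⌈−ln(1 − rB₀/P)/ln(1+r)⌉ = 69 payments (last £7.10); total interest = total paid − £1,440.00 = £1,083.10.
At £56.55/mo: 35 payments (last £28.05); total interest £510.75.
Payments saved = 69 − 35 = 34.

34 fewer payments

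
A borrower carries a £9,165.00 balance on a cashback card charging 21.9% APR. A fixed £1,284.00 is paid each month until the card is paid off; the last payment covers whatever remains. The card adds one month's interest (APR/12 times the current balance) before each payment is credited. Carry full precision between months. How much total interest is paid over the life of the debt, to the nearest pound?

£746

Monthly rate r = 21.9%/12 = 1.825% = 0.01825.
Payoff takes n = ⌈−ln(1 − rB₀/P)/ln(1+r)⌉ = ⌈7.717⌉ = 8 payments; the last is £923.13.
Total paid = 7·£1,284.00 + £923.13 = £9,911.13.
Total interest = total paid − principal = £9,911.13 − £9,165.00 = £746.13.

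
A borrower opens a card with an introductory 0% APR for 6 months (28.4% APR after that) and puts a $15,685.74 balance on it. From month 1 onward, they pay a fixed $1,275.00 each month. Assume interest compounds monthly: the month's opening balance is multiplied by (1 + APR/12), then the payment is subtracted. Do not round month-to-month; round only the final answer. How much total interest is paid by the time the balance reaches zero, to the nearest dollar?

Promo months 1–6 at r₀ = 0%/12 = 0; months 7+ at r₁ = 28.4%/12 = 0.0236667.
After month 6 (no interest yet): B = $15,685.74 − 6·$1,275.00 = $8,035.74.
Then at r₁ with $1,275.00/mo: n₂ = −ln(1 − r₁·B/P)/ln(1+r₁) ≈ 6.91 → 7 more payments.
Total paid = 12·$1,275.00 + $1,156.06 = $16,456.06; interest = $16,456.06 − $15,685.74 = $770.32.

$770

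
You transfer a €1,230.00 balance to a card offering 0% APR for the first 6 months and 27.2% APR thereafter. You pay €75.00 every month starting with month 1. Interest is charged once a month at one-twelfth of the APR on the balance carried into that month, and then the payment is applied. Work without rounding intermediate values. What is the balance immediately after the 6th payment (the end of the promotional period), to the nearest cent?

€780.00

Promo months 1–6 at r₀ = 0%/12 = 0; months 7+ at r₁ = 27.2%/12 = 0.0226667.
After month 6 (no interest yet): B = €1,230.00 − 6·€75.00 = €780.00.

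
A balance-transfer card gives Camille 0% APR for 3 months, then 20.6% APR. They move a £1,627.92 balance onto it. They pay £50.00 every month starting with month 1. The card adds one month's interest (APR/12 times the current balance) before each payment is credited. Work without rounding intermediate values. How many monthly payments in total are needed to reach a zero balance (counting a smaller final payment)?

Promo months 1–3 at r₀ = 0%/12 = 0; months 4+ at r₁ = 20.6%/12 = 0.0171667.
After month 3 (no interest yet): B = £1,627.92 − 3·£50.00 = £1,477.92.
Then at r₁ with £50.00/mo: n₂ = −ln(1 − r₁·B/P)/ln(1+r₁) ≈ 41.60 → 42 more payments.

45 months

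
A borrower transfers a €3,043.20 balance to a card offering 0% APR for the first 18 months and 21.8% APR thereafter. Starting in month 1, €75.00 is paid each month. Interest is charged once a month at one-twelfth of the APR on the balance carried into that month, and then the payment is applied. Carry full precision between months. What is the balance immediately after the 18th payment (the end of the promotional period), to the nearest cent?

Promo months 1–18 at r₀ = 0%/12 = 0; months 19+ at r₁ = 21.8%/12 = 0.0181667.
After month 18 (no interest yet): B = €3,043.20 − 18·€75.00 = €1,693.20.

€1,693.20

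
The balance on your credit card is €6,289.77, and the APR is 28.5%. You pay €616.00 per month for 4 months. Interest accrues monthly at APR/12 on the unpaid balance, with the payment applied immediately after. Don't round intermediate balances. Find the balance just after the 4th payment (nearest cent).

€4,355.75

Monthly rate r = 28.5%/12 = 2.375% = 0.02375.
Each month: B ← B·(1+r) − €616.00.
Month 1: interest €149.38; balance after payment €5,823.15.
Month 2: interest €138.30; balance after payment €5,345.45.
Month 3: interest €126.95; balance after payment €4,856.41.
Month 4: interest €115.34; balance after payment €4,355.75.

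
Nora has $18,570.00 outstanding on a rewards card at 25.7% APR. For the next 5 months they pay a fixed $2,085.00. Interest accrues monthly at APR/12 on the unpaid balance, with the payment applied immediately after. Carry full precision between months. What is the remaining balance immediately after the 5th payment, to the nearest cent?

Monthly rate r = 25.7%/12 = 2.14167% = 0.0214167.
Each month: B ← B·(1+r) − $2,085.00.
Month 1: interest $397.71; balance after payment $16,882.71.
Month 2: interest $361.57; balance after payment $15,159.28.
Month 3: interest $324.66; balance after payment $13,398.94.
Month 4: interest $286.96; balance after payment $11,600.90.
Month 5: interest $248.45; balance after payment $9,764.35.

$9,764.35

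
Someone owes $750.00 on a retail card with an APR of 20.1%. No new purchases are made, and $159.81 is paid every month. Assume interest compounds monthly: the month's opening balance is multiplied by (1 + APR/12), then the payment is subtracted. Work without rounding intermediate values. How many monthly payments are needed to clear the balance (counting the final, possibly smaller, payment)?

5 months

Monthly rate r = 20.1%/12 = 1.675% = 0.01675.
Recurrence: B ← B·(1+r) − $159.81.
Month 1: interest $12.56; balance after payment $602.75.
Month 2: interest $10.10; balance after payment $453.04.
Month 3: interest $7.59; balance after payment $300.82.
Month 4: interest $5.04; balance after payment $146.05.
Month 5: interest $2.45; balance after payment $0.00.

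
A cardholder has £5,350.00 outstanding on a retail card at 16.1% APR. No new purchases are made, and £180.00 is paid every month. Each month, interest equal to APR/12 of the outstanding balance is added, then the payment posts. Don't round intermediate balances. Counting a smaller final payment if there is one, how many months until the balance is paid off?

Monthly rate r = 16.1%/12 = 1.34167% = 0.0134167.
Recurrence: B ← B·(1+r) − £180.00.
Month 1: interest £71.78; balance after payment £5,241.78.
Month 2: interest £70.33; balance after payment £5,132.11.
Closed form: n = −ln(1 − rB₀/P)/ln(1+r) = −ln(0.60123)/ln(1.01342) ≈ 38.176, so the balance reaches zero during payment 39.

39 months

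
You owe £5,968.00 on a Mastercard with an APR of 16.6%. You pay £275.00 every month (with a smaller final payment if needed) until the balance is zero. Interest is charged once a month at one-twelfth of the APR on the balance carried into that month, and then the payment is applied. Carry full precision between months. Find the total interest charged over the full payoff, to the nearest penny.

Monthly rate r = 16.6%/12 = 1.38333% = 0.0138333.
Payoff takes n = ⌈−ln(1 − rB₀/P)/ln(1+r)⌉ = ⌈25.983⌉ = 26 payments; the last is £270.45.
Total paid = 25·£275.00 + £270.45 = £7,145.45.
Total interest = total paid − principal = £7,145.45 − £5,968.00 = £1,177.45.

£1,177.45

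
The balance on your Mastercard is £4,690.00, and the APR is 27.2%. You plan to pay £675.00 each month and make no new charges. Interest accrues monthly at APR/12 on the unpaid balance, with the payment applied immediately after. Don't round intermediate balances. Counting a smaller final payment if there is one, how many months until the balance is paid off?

Monthly rate r = 27.2%/12 = 2.26667% = 0.0226667.
Recurrence: B ← B·(1+r) − £675.00.
Month 1: interest £106.31; balance after payment £4,121.31.
Month 2: interest £93.42; balance after payment £3,539.72.
Closed form: n = −ln(1 − rB₀/P)/ln(1+r) = −ln(0.84251)/ln(1.02267) ≈ 7.646, so the balance reaches zero during payment 8.

8 months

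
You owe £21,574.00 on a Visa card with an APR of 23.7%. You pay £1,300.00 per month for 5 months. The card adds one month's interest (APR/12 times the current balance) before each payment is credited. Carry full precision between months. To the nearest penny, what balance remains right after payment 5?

£17,028.39

Monthly rate r = 23.7%/12 = 1.975% = 0.01975.
Each month: B ← B·(1+r) − £1,300.00.
Month 1: interest £426.09; balance after payment £20,700.09.
Month 2: interest £408.83; balance after payment £19,808.91.
Month 3: interest £391.23; balance after payment £18,900.14.
Month 4: interest £373.28; balance after payment £17,973.42.
Month 5: interest £354.97; balance after payment £17,028.39.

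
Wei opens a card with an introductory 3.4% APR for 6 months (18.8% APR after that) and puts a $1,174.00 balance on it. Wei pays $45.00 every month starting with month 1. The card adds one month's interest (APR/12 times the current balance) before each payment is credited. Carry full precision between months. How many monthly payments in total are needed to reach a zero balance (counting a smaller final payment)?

31 months

Promo months 1–6 at r₀ = 3.4%/12 = 0.00283333; months 7+ at r₁ = 18.8%/12 = 0.0156667.
After month 6: iterate B ← B·(1+r₀) − $45.00 for 6 months → $922.18.
Then at r₁ with $45.00/mo: n₂ = −ln(1 − r₁·B/P)/ln(1+r₁) ≈ 24.91 → 25 more payments.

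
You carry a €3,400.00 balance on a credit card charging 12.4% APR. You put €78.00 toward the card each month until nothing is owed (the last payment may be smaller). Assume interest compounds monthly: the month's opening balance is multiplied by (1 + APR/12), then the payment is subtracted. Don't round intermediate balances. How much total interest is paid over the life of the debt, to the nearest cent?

Monthly rate r = 12.4%/12 = 1.03333% = 0.0103333.
Payoff takes n = ⌈−ln(1 − rB₀/P)/ln(1+r)⌉ = ⌈58.229⌉ = 59 payments; the last is €17.95.
Total paid = 58·€78.00 + €17.95 = €4,541.95.
Total interest = total paid − principal = €4,541.95 − €3,400.00 = €1,141.95.

€1,141.95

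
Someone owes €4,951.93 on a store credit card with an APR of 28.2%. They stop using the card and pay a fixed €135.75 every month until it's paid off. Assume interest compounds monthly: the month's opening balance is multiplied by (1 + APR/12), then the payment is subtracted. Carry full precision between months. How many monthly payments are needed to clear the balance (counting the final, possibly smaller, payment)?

Monthly rate r = 28.2%/12 = 2.35% = 0.0235.
Recurrence: B ← B·(1+r) − €135.75.
Month 1: interest €116.37; balance after payment €4,932.55.
Month 2: interest €115.91; balance after payment €4,912.72.
Closed form: n = −ln(1 − rB₀/P)/ln(1+r) = −ln(0.14276)/ln(1.0235) ≈ 83.803, so the balance reaches zero during payment 84.

84 months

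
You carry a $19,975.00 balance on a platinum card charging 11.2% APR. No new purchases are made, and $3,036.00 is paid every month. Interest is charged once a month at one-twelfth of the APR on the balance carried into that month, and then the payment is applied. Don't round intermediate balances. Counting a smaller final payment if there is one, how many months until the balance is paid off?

Monthly rate r = 11.2%/12 = 0.933333% = 0.00933333.
Recurrence: B ← B·(1+r) − $3,036.00.
Month 1: interest $186.43; balance after payment $17,125.43.
Month 2: interest $159.84; balance after payment $14,249.27.
Closed form: n = −ln(1 − rB₀/P)/ln(1+r) = −ln(0.93859)/ln(1.00933) ≈ 6.822, so the balance reaches zero during payment 7.

7 months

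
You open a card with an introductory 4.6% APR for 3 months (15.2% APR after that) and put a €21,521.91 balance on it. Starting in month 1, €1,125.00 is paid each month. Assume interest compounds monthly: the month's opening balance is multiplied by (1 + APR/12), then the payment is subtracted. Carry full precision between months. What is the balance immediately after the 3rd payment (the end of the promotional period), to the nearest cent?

€18,382.41

Promo months 1–3 at r₀ = 4.6%/12 = 0.00383333; months 4+ at r₁ = 15.2%/12 = 0.0126667.
After month 3: iterate B ← B·(1+r₀) − €1,125.00 for 3 months → €18,382.41.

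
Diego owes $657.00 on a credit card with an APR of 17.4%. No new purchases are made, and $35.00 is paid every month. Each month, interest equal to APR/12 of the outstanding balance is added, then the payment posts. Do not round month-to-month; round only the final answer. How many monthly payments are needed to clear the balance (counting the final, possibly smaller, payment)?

23 payments

Monthly rate r = 17.4%/12 = 1.45% = 0.0145.
Recurrence: B ← B·(1+r) − $35.00.
Month 1: interest $9.53; balance after payment $631.53.
Month 2: interest $9.16; balance after payment $605.68.
Closed form: n = −ln(1 − rB₀/P)/ln(1+r) = −ln(0.72781)/ln(1.0145) ≈ 22.069, so the balance reaches zero during payment 23.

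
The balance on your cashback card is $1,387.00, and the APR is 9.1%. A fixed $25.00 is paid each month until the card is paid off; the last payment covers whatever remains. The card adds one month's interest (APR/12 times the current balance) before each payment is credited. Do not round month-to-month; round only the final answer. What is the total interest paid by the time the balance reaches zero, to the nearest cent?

$419.75

Monthly rate r = 9.1%/12 = 0.758333% = 0.00758333.
Payoff takes n = ⌈−ln(1 − rB₀/P)/ln(1+r)⌉ = ⌈72.269⌉ = 73 payments; the last is $6.75.
Total paid = 72·$25.00 + $6.75 = $1,806.75.
Total interest = total paid − principal = $1,806.75 − $1,387.00 = $419.75.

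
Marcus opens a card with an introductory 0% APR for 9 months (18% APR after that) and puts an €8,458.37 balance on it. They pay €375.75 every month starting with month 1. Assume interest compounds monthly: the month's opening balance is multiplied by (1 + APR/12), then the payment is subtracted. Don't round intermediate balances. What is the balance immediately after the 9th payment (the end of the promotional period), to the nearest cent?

€5,076.62

Promo months 1–9 at r₀ = 0%/12 = 0; months 10+ at r₁ = 18%/12 = 0.015.
After month 9 (no interest yet): B = €8,458.37 − 9·€375.75 = €5,076.62.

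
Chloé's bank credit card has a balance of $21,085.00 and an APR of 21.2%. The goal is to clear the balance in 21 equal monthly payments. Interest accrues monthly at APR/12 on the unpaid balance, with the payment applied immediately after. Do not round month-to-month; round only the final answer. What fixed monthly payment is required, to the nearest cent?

$1,210.53

Monthly rate r = 21.2%/12 = 1.76667% = 0.0176667.
Level-payment amortization: P = B₀·r / (1 − (1+r)^(−n)) = 21085.00·0.0176667 / (1 − 1.01767^(−21)).
Denominator 1 − (1+r)^(−21) = 0.307717332.
P = 372.502 / 0.307717332 ≈ 1210.53.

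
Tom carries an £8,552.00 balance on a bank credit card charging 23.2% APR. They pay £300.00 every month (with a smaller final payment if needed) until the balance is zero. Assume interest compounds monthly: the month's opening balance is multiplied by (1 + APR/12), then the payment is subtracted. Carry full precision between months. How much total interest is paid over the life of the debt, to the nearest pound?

£3,998

Monthly rate r = 23.2%/12 = 1.93333% = 0.0193333.
Payoff takes n = ⌈−ln(1 − rB₀/P)/ln(1+r)⌉ = ⌈41.831⌉ = 42 payments; the last is £249.78.
Total paid = 41·£300.00 + £249.78 = £12,549.78.
Total interest = total paid − principal = £12,549.78 − £8,552.00 = £3,997.78.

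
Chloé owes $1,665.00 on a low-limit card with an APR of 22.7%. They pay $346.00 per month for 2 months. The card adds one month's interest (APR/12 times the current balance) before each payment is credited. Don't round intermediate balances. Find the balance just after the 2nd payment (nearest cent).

$1,030.04

Monthly rate r = 22.7%/12 = 1.89167% = 0.0189167.
Each month: B ← B·(1+r) − $346.00.
Month 1: interest $31.50; balance after payment $1,350.50.
Month 2: interest $25.55; balance after payment $1,030.04.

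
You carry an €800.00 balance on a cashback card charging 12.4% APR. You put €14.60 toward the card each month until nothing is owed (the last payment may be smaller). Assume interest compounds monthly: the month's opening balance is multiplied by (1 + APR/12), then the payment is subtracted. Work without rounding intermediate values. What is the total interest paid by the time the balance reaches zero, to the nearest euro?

Monthly rate r = 12.4%/12 = 1.03333% = 0.0103333.
Payoff takes n = ⌈−ln(1 − rB₀/P)/ln(1+r)⌉ = ⌈81.242⌉ = 82 payments; the last is €3.55.
Total paid = 81·€14.60 + €3.55 = €1,186.15.
Total interest = total paid − principal = €1,186.15 − €800.00 = €386.15.

€386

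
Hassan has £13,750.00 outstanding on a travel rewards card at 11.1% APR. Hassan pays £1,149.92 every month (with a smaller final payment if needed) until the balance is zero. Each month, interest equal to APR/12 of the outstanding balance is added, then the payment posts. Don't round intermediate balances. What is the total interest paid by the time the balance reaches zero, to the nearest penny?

£889.92

Monthly rate r = 11.1%/12 = 0.925% = 0.00925.
Payoff takes n = ⌈−ln(1 − rB₀/P)/ln(1+r)⌉ = ⌈12.730⌉ = 13 payments; the last is £840.88.
Total paid = 12·£1,149.92 + £840.88 = £14,639.92.
Total interest = total paid − principal = £14,639.92 − £13,750.00 = £889.92.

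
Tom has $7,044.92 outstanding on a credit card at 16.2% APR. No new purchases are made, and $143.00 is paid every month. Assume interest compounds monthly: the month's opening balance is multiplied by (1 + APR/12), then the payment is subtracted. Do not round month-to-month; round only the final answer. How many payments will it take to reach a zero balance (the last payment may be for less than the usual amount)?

Monthly rate r = 16.2%/12 = 1.35% = 0.0135.
Recurrence: B ← B·(1+r) − $143.00.
Month 1: interest $95.11; balance after payment $6,997.03.
Month 2: interest $94.46; balance after payment $6,948.49.
Closed form: n = −ln(1 − rB₀/P)/ln(1+r) = −ln(0.33492)/ln(1.0135) ≈ 81.573, so the balance reaches zero during payment 82.

82 months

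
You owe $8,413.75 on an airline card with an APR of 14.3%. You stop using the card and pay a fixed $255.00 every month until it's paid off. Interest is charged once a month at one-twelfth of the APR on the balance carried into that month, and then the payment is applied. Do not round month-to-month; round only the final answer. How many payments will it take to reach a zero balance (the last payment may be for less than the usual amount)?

Monthly rate r = 14.3%/12 = 1.19167% = 0.0119167.
Recurrence: B ← B·(1+r) − $255.00.
Month 1: interest $100.26; balance after payment $8,259.01.
Month 2: interest $98.42; balance after payment $8,102.43.
Closed form: n = −ln(1 − rB₀/P)/ln(1+r) = −ln(0.60681)/ln(1.01192) ≈ 42.169, so the balance reaches zero during payment 43.

43 payments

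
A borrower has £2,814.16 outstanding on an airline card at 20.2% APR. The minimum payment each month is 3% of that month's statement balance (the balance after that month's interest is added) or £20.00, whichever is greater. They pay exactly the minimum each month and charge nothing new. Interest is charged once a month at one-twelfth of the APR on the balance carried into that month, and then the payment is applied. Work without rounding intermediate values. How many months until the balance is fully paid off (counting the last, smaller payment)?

Monthly rate r = 20.2%/12 = 1.68333% = 0.0168333.
While 3% of the post-interest balance exceeds £20.00, each month B ← (B·(1+r))·(1 − 0.03), i.e. B shrinks by the factor (1+r)·0.97 = 0.98633.
This holds for months 1–106. Entering month 107 the balance is £654.08; 3% of the post-interest balance is now below £20.00, so the flat £20.00 minimum applies from here.
From month 107 a fixed £20.00 at rate r clears £654.08 in 48 more payments. Total: 106 + 48 = 154 months.

154 months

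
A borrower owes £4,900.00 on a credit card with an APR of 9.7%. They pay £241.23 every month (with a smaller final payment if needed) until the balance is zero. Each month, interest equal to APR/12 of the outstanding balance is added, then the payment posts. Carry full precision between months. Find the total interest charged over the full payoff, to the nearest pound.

£474

Monthly rate r = 9.7%/12 = 0.808333% = 0.00808333.
Payoff takes n = ⌈−ln(1 − rB₀/P)/ln(1+r)⌉ = ⌈22.278⌉ = 23 payments; the last is £67.29.
Total paid = 22·£241.23 + £67.29 = £5,374.35.
Total interest = total paid − principal = £5,374.35 − £4,900.00 = £474.35.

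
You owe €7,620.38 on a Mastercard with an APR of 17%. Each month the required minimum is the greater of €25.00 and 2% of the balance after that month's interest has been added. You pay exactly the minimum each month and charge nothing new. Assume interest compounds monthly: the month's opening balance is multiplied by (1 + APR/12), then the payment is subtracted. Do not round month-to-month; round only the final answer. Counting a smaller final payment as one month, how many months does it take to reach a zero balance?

Monthly rate r = 17%/12 = 1.41667% = 0.0141667.
While 2% of the post-interest balance exceeds €25.00, each month B ← (B·(1+r))·(1 − 0.02), i.e. B shrinks by the factor (1+r)·0.98 = 0.99388.
This holds for months 1–297. Entering month 298 the balance is €1,231.95; 2% of the post-interest balance is now below €25.00, so the flat €25.00 minimum applies from here.
From month 298 a fixed €25.00 at rate r clears €1,231.95 in 86 more payments. Total: 297 + 86 = 383 months.

383 months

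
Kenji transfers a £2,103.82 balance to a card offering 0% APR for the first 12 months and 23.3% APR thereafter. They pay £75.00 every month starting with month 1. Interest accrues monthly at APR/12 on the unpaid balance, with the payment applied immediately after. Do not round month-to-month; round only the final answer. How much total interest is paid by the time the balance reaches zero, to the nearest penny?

Promo months 1–12 at r₀ = 0%/12 = 0; months 13+ at r₁ = 23.3%/12 = 0.0194167.
After month 12 (no interest yet): B = £2,103.82 − 12·£75.00 = £1,203.82.
Then at r₁ with £75.00/mo: n₂ = −ln(1 − r₁·B/P)/ln(1+r₁) ≈ 19.42 → 20 more payments.
Total paid = 31·£75.00 + £31.71 = £2,356.71; interest = £2,356.71 − £2,103.82 = £252.89.

£252.89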